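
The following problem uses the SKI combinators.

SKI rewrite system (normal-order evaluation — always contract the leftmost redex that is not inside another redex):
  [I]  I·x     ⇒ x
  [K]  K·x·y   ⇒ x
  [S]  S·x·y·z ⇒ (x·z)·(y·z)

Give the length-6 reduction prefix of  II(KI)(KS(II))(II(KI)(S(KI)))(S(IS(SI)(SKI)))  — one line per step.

  start: II(KI)(KS(II))(II(KI)(S(KI)))(S(IS(SI)(SKI)))
  →1  I(KI)(KS(II))(II(KI)(S(KI)))(S(IS(SI)(SKI)))
  →2  KI(KS(II))(II(KI)(S(KI)))(S(IS(SI)(SKI)))
  →3  I(II(KI)(S(KI)))(S(IS(SI)(SKI)))
  →4  II(KI)(S(KI))(S(IS(SI)(SKI)))
  →5  I(KI)(S(KI))(S(IS(SI)(SKI)))
  →6  KI(S(KI))(S(IS(SI)(SKI)))

Answer: after 6 steps: KI(S(KI))(S(IS(SI)(SKI)))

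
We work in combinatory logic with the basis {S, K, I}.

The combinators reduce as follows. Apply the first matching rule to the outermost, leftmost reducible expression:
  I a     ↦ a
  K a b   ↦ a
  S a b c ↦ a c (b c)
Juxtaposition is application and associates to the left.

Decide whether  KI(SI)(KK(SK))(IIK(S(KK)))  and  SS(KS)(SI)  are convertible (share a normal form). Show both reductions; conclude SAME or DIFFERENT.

Answer: DIFFERENT — A ⇓ K(K(S(KK))), B ⇓ S(SI)S

Derivation:
Term A:
  start: KI(SI)(KK(SK))(IIK(S(KK)))
  step 1: I(KK(SK))(IIK(S(KK)))
  step 2: KK(SK)(IIK(S(KK)))
  step 3: K(IIK(S(KK)))
  step 4: K(IK(S(KK)))
  step 5: K(K(S(KK)))

Term B:
  start: SS(KS)(SI)
  step 1: S(SI)(KS(SI))
  step 2: S(SI)S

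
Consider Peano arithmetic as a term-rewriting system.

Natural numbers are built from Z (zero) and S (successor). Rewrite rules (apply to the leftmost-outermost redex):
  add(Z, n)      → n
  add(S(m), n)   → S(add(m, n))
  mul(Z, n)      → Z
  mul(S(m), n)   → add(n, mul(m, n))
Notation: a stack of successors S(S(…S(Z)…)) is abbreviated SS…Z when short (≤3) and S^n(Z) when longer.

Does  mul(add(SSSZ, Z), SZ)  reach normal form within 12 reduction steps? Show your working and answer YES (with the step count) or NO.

Answer: NO — after 12 steps the term is S(S(S(mul(add(Z, Z), SZ)))), not yet normal

Reduction:
  start: mul(add(SSSZ, Z), SZ)
  →1  mul(S(add(SSZ, Z)), SZ)
  →2  add(SZ, mul(add(SSZ, Z), SZ))
  →3  S(add(Z, mul(add(SSZ, Z), SZ)))
  →4  S(mul(add(SSZ, Z), SZ))
  →5  S(mul(S(add(SZ, Z)), SZ))
  →6  S(add(SZ, mul(add(SZ, Z), SZ)))
  →7  S(S(add(Z, mul(add(SZ, Z), SZ))))
  →8  S(S(mul(add(SZ, Z), SZ)))
  →9  S(S(mul(S(add(Z, Z)), SZ)))
  →10  S(S(add(SZ, mul(add(Z, Z), SZ))))
  →11  S(S(S(add(Z, mul(add(Z, Z), SZ)))))
  →12  S(S(S(mul(add(Z, Z), SZ))))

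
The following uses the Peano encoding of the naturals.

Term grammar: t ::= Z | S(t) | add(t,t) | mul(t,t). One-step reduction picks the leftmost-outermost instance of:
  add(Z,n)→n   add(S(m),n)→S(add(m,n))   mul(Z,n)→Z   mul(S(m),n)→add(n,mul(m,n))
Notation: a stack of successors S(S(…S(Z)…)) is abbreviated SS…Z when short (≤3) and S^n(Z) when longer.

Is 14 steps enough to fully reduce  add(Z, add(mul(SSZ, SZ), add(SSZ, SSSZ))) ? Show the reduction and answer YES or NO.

  start: add(Z, add(mul(SSZ, SZ), add(SSZ, SSSZ)))
  →1  add(mul(SSZ, SZ), add(SSZ, SSSZ))
  →2  add(add(SZ, mul(SZ, SZ)), add(SSZ, SSSZ))
  →3  add(S(add(Z, mul(SZ, SZ))), add(SSZ, SSSZ))
  →4  S(add(add(Z, mul(SZ, SZ)), add(SSZ, SSSZ)))
  →5  S(add(mul(SZ, SZ), add(SSZ, SSSZ)))
  →6  S(add(add(SZ, mul(Z, SZ)), add(SSZ, SSSZ)))
  →7  S(add(S(add(Z, mul(Z, SZ))), add(SSZ, SSSZ)))
  →8  S(S(add(add(Z, mul(Z, SZ)), add(SSZ, SSSZ))))
  →9  S(S(add(mul(Z, SZ), add(SSZ, SSSZ))))
  →10  S(S(add(Z, add(SSZ, SSSZ))))
  →11  S(S(add(SSZ, SSSZ)))
  →12  S(S(S(add(SZ, SSSZ))))
  →13  S(S(S(S(add(Z, SSSZ)))))
  →14  S^7(Z)

Answer: YES — reaches normal form S^7(Z) in 14 ≤ 14 steps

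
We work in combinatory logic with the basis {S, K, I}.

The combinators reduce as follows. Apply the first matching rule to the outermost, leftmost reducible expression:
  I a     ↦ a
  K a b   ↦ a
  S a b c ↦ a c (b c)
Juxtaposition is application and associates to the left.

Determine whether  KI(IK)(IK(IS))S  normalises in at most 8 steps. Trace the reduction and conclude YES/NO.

Answer: YES — reaches normal form S in 5 ≤ 8 steps

Reduction:
  start: KI(IK)(IK(IS))S
  →1  I(IK(IS))S
  →2  IK(IS)S
  →3  K(IS)S
  →4  IS
  →5  S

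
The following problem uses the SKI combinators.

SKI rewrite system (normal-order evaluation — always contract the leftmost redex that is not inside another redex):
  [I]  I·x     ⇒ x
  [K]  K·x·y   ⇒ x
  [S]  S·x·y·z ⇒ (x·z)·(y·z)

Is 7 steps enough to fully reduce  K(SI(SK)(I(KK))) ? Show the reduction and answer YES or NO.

  start: K(SI(SK)(I(KK)))
  [1] K(I(I(KK))(SK(I(KK))))
  [2] K(I(KK)(SK(I(KK))))
  [3] K(KK(SK(I(KK))))
  [4] KK

Answer: YES — reaches normal form KK in 4 ≤ 7 steps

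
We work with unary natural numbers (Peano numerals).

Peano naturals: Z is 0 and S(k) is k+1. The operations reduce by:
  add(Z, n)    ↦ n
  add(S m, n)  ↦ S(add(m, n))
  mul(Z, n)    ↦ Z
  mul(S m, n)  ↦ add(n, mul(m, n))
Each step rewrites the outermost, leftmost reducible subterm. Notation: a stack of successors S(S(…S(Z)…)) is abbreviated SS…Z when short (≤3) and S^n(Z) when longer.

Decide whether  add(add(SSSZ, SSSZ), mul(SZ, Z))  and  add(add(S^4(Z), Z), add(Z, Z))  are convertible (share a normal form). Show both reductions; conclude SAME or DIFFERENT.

Answer: DIFFERENT — A ⇓ S^6(Z), B ⇓ S^4(Z)

Reduction:
Term A:
  start: add(add(SSSZ, SSSZ), mul(SZ, Z))
  →1  add(S(add(SSZ, SSSZ)), mul(SZ, Z))
  →2  S(add(add(SSZ, SSSZ), mul(SZ, Z)))
  →3  S(add(S(add(SZ, SSSZ)), mul(SZ, Z)))
  →4  S(S(add(add(SZ, SSSZ), mul(SZ, Z))))
  →5  S(S(add(S(add(Z, SSSZ)), mul(SZ, Z))))
  →6  S(S(S(add(add(Z, SSSZ), mul(SZ, Z)))))
  →7  S(S(S(add(SSSZ, mul(SZ, Z)))))
  →8  S(S(S(S(add(SSZ, mul(SZ, Z))))))
  →9  S(S(S(S(S(add(SZ, mul(SZ, Z)))))))
  →10  S(S(S(S(S(S(add(Z, mul(SZ, Z))))))))
  →11  S(S(S(S(S(S(mul(SZ, Z)))))))
  →12  S(S(S(S(S(S(add(Z, mul(Z, Z))))))))
  →13  S(S(S(S(S(S(mul(Z, Z)))))))
  →14  S^6(Z)

Term B:
  start: add(add(S^4(Z), Z), add(Z, Z))
  →1  add(S(add(SSSZ, Z)), add(Z, Z))
  →2  S(add(add(SSSZ, Z), add(Z, Z)))
  →3  S(add(S(add(SSZ, Z)), add(Z, Z)))
  →4  S(S(add(add(SSZ, Z), add(Z, Z))))
  →5  S(S(add(S(add(SZ, Z)), add(Z, Z))))
  →6  S(S(S(add(add(SZ, Z), add(Z, Z)))))
  →7  S(S(S(add(S(add(Z, Z)), add(Z, Z)))))
  →8  S(S(S(S(add(add(Z, Z), add(Z, Z))))))
  →9  S(S(S(S(add(Z, add(Z, Z))))))
  →10  S(S(S(S(add(Z, Z)))))
  →11  S^4(Z)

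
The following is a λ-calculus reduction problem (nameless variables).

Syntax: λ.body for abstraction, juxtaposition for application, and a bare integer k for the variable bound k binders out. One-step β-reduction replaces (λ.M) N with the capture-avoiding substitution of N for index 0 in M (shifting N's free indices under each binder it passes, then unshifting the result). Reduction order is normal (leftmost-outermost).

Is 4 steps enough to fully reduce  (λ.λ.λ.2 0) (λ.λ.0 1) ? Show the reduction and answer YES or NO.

Answer: YES — reaches normal form λ.λ.λ.0 1 in 2 ≤ 4 steps

Reduction:
  start: (λ.λ.λ.2 0) (λ.λ.0 1)
  →1  λ.λ.(λ.λ.0 1) 0
  →2  λ.λ.λ.0 1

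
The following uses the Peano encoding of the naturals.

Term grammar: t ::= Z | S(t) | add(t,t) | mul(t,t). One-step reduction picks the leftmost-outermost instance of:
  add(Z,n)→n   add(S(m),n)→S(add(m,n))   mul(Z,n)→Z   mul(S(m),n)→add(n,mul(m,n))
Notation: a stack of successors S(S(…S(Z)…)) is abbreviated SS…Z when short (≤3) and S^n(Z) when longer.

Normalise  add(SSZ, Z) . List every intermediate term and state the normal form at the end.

Answer: normal form = SSZ  (in 3 steps)

Derivation:
  start: add(SSZ, Z)
  [1] S(add(SZ, Z))
  [2] S(S(add(Z, Z)))
  [3] SSZ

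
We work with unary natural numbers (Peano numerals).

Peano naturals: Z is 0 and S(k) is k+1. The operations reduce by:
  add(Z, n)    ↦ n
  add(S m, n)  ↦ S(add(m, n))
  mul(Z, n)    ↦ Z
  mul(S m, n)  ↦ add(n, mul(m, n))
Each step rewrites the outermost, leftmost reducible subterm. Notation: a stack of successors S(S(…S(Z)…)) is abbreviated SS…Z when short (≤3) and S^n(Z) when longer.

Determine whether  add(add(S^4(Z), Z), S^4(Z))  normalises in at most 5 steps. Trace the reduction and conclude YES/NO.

  start: add(add(S^4(Z), Z), S^4(Z))
  [1] add(S(add(SSSZ, Z)), S^4(Z))
  [2] S(add(add(SSSZ, Z), S^4(Z)))
  [3] S(add(S(add(SSZ, Z)), S^4(Z)))
  [4] S(S(add(add(SSZ, Z), S^4(Z))))
  [5] S(S(add(S(add(SZ, Z)), S^4(Z))))

Answer: NO — after 5 steps the term is S(S(add(S(add(SZ, Z)), S^4(Z)))), not yet normal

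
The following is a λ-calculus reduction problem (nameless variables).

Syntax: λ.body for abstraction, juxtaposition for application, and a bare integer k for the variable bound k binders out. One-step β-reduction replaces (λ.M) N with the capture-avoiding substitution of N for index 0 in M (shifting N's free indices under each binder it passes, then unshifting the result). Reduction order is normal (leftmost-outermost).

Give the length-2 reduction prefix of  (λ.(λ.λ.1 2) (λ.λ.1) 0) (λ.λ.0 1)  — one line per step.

Answer: after 2 steps: (λ.(λ.λ.1) (λ.λ.0 1)) (λ.λ.0 1)

Derivation:
  start: (λ.(λ.λ.1 2) (λ.λ.1) 0) (λ.λ.0 1)
  →1  (λ.λ.1 (λ.λ.0 1)) (λ.λ.1) (λ.λ.0 1)
  →2  (λ.(λ.λ.1) (λ.λ.0 1)) (λ.λ.0 1)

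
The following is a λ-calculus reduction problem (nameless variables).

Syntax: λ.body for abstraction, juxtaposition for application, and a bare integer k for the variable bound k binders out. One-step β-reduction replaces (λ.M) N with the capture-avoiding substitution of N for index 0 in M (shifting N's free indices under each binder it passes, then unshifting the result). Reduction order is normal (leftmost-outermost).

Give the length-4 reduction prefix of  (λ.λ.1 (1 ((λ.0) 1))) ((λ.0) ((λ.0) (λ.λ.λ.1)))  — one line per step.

Answer: after 4 steps: λ.λ.λ.1

Working:
  start: (λ.λ.1 (1 ((λ.0) 1))) ((λ.0) ((λ.0) (λ.λ.λ.1)))
  step 1: λ.(λ.0) ((λ.0) (λ.λ.λ.1)) ((λ.0) ((λ.0) (λ.λ.λ.1)) ((λ.0) ((λ.0) ((λ.0) (λ.λ.λ.1)))))
  step 2: λ.(λ.0) (λ.λ.λ.1) ((λ.0) ((λ.0) (λ.λ.λ.1)) ((λ.0) ((λ.0) ((λ.0) (λ.λ.λ.1)))))
  step 3: λ.(λ.λ.λ.1) ((λ.0) ((λ.0) (λ.λ.λ.1)) ((λ.0) ((λ.0) ((λ.0) (λ.λ.λ.1)))))
  step 4: λ.λ.λ.1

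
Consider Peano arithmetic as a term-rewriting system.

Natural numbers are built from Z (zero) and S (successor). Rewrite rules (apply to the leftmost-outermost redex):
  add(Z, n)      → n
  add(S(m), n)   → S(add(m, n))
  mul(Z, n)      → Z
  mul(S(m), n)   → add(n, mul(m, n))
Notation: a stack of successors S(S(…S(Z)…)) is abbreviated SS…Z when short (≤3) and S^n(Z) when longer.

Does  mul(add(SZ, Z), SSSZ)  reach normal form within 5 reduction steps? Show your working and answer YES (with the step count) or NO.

Answer: NO — after 5 steps the term is S(S(S(add(Z, mul(add(Z, Z), SSSZ))))), not yet normal

Reduction:
  start: mul(add(SZ, Z), SSSZ)
  step 1: mul(S(add(Z, Z)), SSSZ)
  step 2: add(SSSZ, mul(add(Z, Z), SSSZ))
  step 3: S(add(SSZ, mul(add(Z, Z), SSSZ)))
  step 4: S(S(add(SZ, mul(add(Z, Z), SSSZ))))
  step 5: S(S(S(add(Z, mul(add(Z, Z), SSSZ)))))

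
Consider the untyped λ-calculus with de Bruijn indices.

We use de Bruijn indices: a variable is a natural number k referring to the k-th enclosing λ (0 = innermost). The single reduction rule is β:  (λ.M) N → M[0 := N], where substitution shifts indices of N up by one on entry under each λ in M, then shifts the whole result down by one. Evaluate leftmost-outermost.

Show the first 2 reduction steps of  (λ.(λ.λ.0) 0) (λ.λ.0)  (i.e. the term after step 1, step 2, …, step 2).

  start: (λ.(λ.λ.0) 0) (λ.λ.0)
  →1  (λ.λ.0) (λ.λ.0)
  →2  λ.0

Answer: after 2 steps: λ.0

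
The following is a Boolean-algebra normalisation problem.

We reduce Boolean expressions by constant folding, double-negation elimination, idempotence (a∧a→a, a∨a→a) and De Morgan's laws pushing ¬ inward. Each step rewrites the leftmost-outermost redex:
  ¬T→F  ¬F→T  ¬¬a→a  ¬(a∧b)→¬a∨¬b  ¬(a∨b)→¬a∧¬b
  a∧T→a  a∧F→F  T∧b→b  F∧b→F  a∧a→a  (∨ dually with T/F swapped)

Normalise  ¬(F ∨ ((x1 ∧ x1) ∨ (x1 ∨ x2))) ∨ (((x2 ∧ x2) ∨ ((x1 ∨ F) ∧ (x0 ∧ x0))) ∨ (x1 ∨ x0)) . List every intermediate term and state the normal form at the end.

  start: ¬(F ∨ ((x1 ∧ x1) ∨ (x1 ∨ x2))) ∨ (((x2 ∧ x2) ∨ ((x1 ∨ F) ∧ (x0 ∧ x0))) ∨ (x1 ∨ x0))
  step 1: (¬F ∧ ¬((x1 ∧ x1) ∨ (x1 ∨ x2))) ∨ (((x2 ∧ x2) ∨ ((x1 ∨ F) ∧ (x0 ∧ x0))) ∨ (x1 ∨ x0))
  step 2: (T ∧ ¬((x1 ∧ x1) ∨ (x1 ∨ x2))) ∨ (((x2 ∧ x2) ∨ ((x1 ∨ F) ∧ (x0 ∧ x0))) ∨ (x1 ∨ x0))
  step 3: ¬((x1 ∧ x1) ∨ (x1 ∨ x2)) ∨ (((x2 ∧ x2) ∨ ((x1 ∨ F) ∧ (x0 ∧ x0))) ∨ (x1 ∨ x0))
  step 4: (¬(x1 ∧ x1) ∧ ¬(x1 ∨ x2)) ∨ (((x2 ∧ x2) ∨ ((x1 ∨ F) ∧ (x0 ∧ x0))) ∨ (x1 ∨ x0))
  step 5: ((¬x1 ∨ ¬x1) ∧ ¬(x1 ∨ x2)) ∨ (((x2 ∧ x2) ∨ ((x1 ∨ F) ∧ (x0 ∧ x0))) ∨ (x1 ∨ x0))
  step 6: (¬x1 ∧ ¬(x1 ∨ x2)) ∨ (((x2 ∧ x2) ∨ ((x1 ∨ F) ∧ (x0 ∧ x0))) ∨ (x1 ∨ x0))
  step 7: (¬x1 ∧ (¬x1 ∧ ¬x2)) ∨ (((x2 ∧ x2) ∨ ((x1 ∨ F) ∧ (x0 ∧ x0))) ∨ (x1 ∨ x0))
  step 8: (¬x1 ∧ (¬x1 ∧ ¬x2)) ∨ ((x2 ∨ ((x1 ∨ F) ∧ (x0 ∧ x0))) ∨ (x1 ∨ x0))
  step 9: (¬x1 ∧ (¬x1 ∧ ¬x2)) ∨ ((x2 ∨ (x1 ∧ (x0 ∧ x0))) ∨ (x1 ∨ x0))
  step 10: (¬x1 ∧ (¬x1 ∧ ¬x2)) ∨ ((x2 ∨ (x1 ∧ x0)) ∨ (x1 ∨ x0))

Answer: normal form = (¬x1 ∧ (¬x1 ∧ ¬x2)) ∨ ((x2 ∨ (x1 ∧ x0)) ∨ (x1 ∨ x0))  (in 10 steps)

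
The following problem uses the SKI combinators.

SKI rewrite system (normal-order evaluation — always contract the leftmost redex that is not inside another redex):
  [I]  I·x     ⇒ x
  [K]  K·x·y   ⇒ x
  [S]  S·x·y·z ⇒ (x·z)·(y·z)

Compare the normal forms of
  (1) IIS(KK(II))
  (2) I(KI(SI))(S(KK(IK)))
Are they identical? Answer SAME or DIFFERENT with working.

Answer: SAME — A ⇓ SK, B ⇓ SK

Working:
Term A:
  start: IIS(KK(II))
  →1  IS(KK(II))
  →2  S(KK(II))
  →3  SK

Term B:
  start: I(KI(SI))(S(KK(IK)))
  →1  KI(SI)(S(KK(IK)))
  →2  I(S(KK(IK)))
  →3  S(KK(IK))
  →4  SK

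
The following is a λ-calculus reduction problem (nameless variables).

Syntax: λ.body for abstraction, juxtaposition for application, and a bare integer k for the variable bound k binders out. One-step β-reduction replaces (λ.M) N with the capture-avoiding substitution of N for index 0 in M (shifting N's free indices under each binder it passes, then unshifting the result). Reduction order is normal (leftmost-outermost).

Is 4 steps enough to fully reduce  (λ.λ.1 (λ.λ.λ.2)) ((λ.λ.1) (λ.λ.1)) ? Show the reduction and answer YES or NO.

Answer: YES — reaches normal form λ.λ.λ.1 in 3 ≤ 4 steps

Derivation:
  start: (λ.λ.1 (λ.λ.λ.2)) ((λ.λ.1) (λ.λ.1))
  [1] λ.(λ.λ.1) (λ.λ.1) (λ.λ.λ.2)
  [2] λ.(λ.λ.λ.1) (λ.λ.λ.2)
  [3] λ.λ.λ.1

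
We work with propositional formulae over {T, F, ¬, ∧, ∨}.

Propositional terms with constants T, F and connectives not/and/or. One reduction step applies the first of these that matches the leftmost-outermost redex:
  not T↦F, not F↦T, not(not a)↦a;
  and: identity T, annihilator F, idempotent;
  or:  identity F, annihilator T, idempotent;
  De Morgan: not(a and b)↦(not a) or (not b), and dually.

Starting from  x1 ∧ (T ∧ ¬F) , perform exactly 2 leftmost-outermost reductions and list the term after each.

Answer: after 2 steps: x1 ∧ T

Reduction:
  start: x1 ∧ (T ∧ ¬F)
  step 1: x1 ∧ ¬F
  step 2: x1 ∧ T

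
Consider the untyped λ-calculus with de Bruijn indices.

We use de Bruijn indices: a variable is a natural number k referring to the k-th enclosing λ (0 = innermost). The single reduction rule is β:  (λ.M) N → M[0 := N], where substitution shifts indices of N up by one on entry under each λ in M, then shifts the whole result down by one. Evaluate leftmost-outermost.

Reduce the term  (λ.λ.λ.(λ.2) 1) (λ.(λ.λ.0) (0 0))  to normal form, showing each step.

Answer: normal form = λ.λ.1  (in 2 steps)

Reduction:
  start: (λ.λ.λ.(λ.2) 1) (λ.(λ.λ.0) (0 0))
  [1] λ.λ.(λ.2) 1
  [2] λ.λ.1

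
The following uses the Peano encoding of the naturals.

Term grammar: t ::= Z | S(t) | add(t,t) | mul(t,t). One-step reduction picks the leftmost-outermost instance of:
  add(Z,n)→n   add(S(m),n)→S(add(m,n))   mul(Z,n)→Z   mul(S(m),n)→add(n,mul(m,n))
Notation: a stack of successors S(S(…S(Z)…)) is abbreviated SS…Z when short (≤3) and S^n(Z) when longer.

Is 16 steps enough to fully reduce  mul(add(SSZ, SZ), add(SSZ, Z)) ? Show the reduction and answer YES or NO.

  start: mul(add(SSZ, SZ), add(SSZ, Z))
  →1  mul(S(add(SZ, SZ)), add(SSZ, Z))
  →2  add(add(SSZ, Z), mul(add(SZ, SZ), add(SSZ, Z)))
  →3  add(S(add(SZ, Z)), mul(add(SZ, SZ), add(SSZ, Z)))
  →4  S(add(add(SZ, Z), mul(add(SZ, SZ), add(SSZ, Z))))
  →5  S(add(S(add(Z, Z)), mul(add(SZ, SZ), add(SSZ, Z))))
  →6  S(S(add(add(Z, Z), mul(add(SZ, SZ), add(SSZ, Z)))))
  →7  S(S(add(Z, mul(add(SZ, SZ), add(SSZ, Z)))))
  →8  S(S(mul(add(SZ, SZ), add(SSZ, Z))))
  →9  S(S(mul(S(add(Z, SZ)), add(SSZ, Z))))
  →10  S(S(add(add(SSZ, Z), mul(add(Z, SZ), add(SSZ, Z)))))
  →11  S(S(add(S(add(SZ, Z)), mul(add(Z, SZ), add(SSZ, Z)))))
  →12  S(S(S(add(add(SZ, Z), mul(add(Z, SZ), add(SSZ, Z))))))
  →13  S(S(S(add(S(add(Z, Z)), mul(add(Z, SZ), add(SSZ, Z))))))
  →14  S(S(S(S(add(add(Z, Z), mul(add(Z, SZ), add(SSZ, Z)))))))
  →15  S(S(S(S(add(Z, mul(add(Z, SZ), add(SSZ, Z)))))))
  →16  S(S(S(S(mul(add(Z, SZ), add(SSZ, Z))))))

Answer: NO — after 16 steps the term is S(S(S(S(mul(add(Z, SZ), add(SSZ, Z)))))), not yet normal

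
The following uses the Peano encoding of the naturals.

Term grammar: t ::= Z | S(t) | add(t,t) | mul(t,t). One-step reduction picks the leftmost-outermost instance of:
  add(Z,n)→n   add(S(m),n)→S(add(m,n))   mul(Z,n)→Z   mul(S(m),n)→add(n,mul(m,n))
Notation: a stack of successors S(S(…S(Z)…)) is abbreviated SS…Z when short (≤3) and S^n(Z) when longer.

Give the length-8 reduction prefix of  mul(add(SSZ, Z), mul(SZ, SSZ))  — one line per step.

Answer: after 8 steps: S(S(add(mul(Z, SSZ), mul(add(SZ, Z), mul(SZ, SSZ)))))

Working:
  start: mul(add(SSZ, Z), mul(SZ, SSZ))
  →1  mul(S(add(SZ, Z)), mul(SZ, SSZ))
  →2  add(mul(SZ, SSZ), mul(add(SZ, Z), mul(SZ, SSZ)))
  →3  add(add(SSZ, mul(Z, SSZ)), mul(add(SZ, Z), mul(SZ, SSZ)))
  →4  add(S(add(SZ, mul(Z, SSZ))), mul(add(SZ, Z), mul(SZ, SSZ)))
  →5  S(add(add(SZ, mul(Z, SSZ)), mul(add(SZ, Z), mul(SZ, SSZ))))
  →6  S(add(S(add(Z, mul(Z, SSZ))), mul(add(SZ, Z), mul(SZ, SSZ))))
  →7  S(S(add(add(Z, mul(Z, SSZ)), mul(add(SZ, Z), mul(SZ, SSZ)))))
  →8  S(S(add(mul(Z, SSZ), mul(add(SZ, Z), mul(SZ, SSZ)))))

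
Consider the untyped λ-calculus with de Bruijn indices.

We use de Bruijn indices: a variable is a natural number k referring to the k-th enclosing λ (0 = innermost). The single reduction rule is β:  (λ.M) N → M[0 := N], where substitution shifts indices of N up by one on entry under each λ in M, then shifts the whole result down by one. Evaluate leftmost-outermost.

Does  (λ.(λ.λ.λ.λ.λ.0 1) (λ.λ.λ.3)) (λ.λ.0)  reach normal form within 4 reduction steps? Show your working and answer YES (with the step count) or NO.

  start: (λ.(λ.λ.λ.λ.λ.0 1) (λ.λ.λ.3)) (λ.λ.0)
  step 1: (λ.λ.λ.λ.λ.0 1) (λ.λ.λ.λ.λ.0)
  step 2: λ.λ.λ.λ.0 1

Answer: YES — reaches normal form λ.λ.λ.λ.0 1 in 2 ≤ 4 steps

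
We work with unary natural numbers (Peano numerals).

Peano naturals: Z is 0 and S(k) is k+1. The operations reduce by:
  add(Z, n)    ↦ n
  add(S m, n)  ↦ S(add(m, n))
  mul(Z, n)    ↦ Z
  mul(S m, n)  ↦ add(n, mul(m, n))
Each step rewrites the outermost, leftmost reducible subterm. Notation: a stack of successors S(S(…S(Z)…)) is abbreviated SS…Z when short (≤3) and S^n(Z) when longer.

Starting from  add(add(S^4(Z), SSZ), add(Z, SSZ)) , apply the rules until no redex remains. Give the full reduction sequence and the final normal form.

  start: add(add(S^4(Z), SSZ), add(Z, SSZ))
  →1  add(S(add(SSSZ, SSZ)), add(Z, SSZ))
  →2  S(add(add(SSSZ, SSZ), add(Z, SSZ)))
  →3  S(add(S(add(SSZ, SSZ)), add(Z, SSZ)))
  →4  S(S(add(add(SSZ, SSZ), add(Z, SSZ))))
  →5  S(S(add(S(add(SZ, SSZ)), add(Z, SSZ))))
  →6  S(S(S(add(add(SZ, SSZ), add(Z, SSZ)))))
  →7  S(S(S(add(S(add(Z, SSZ)), add(Z, SSZ)))))
  →8  S(S(S(S(add(add(Z, SSZ), add(Z, SSZ))))))
  →9  S(S(S(S(add(SSZ, add(Z, SSZ))))))
  →10  S(S(S(S(S(add(SZ, add(Z, SSZ)))))))
  →11  S(S(S(S(S(S(add(Z, add(Z, SSZ))))))))
  →12  S(S(S(S(S(S(add(Z, SSZ)))))))
  →13  S^8(Z)

Answer: normal form = S^8(Z)  (in 13 steps)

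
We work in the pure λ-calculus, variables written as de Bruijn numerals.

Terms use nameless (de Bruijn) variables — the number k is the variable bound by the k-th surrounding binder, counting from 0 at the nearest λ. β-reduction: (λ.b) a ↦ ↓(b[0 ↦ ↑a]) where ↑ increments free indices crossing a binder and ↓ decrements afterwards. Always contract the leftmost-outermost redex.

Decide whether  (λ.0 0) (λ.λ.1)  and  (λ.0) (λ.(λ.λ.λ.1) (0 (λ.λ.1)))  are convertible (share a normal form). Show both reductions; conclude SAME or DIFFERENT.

Answer: SAME — A ⇓ λ.λ.λ.1, B ⇓ λ.λ.λ.1

Reduction:
Term A:
  start: (λ.0 0) (λ.λ.1)
  →1  (λ.λ.1) (λ.λ.1)
  →2  λ.λ.λ.1

Term B:
  start: (λ.0) (λ.(λ.λ.λ.1) (0 (λ.λ.1)))
  →1  λ.(λ.λ.λ.1) (0 (λ.λ.1))
  →2  λ.λ.λ.1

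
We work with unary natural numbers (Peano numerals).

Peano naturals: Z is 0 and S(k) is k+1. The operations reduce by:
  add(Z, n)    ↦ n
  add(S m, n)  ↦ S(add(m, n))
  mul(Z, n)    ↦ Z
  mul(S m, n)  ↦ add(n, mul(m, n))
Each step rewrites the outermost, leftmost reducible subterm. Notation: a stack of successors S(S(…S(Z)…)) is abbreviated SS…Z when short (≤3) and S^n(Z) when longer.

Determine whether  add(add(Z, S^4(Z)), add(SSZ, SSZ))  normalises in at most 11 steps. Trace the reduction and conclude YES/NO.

Answer: YES — reaches normal form S^8(Z) in 9 ≤ 11 steps

Working:
  start: add(add(Z, S^4(Z)), add(SSZ, SSZ))
  →1  add(S^4(Z), add(SSZ, SSZ))
  →2  S(add(SSSZ, add(SSZ, SSZ)))
  →3  S(S(add(SSZ, add(SSZ, SSZ))))
  →4  S(S(S(add(SZ, add(SSZ, SSZ)))))
  →5  S(S(S(S(add(Z, add(SSZ, SSZ))))))
  →6  S(S(S(S(add(SSZ, SSZ)))))
  →7  S(S(S(S(S(add(SZ, SSZ))))))
  →8  S(S(S(S(S(S(add(Z, SSZ)))))))
  →9  S^8(Z)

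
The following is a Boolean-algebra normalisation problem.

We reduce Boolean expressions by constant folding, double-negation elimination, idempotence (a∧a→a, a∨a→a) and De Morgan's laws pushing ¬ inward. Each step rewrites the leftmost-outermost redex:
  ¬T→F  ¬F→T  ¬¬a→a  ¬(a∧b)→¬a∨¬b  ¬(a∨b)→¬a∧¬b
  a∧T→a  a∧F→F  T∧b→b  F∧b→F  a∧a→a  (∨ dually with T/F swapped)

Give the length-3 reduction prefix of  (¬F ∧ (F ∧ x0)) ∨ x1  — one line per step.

  start: (¬F ∧ (F ∧ x0)) ∨ x1
  →1  (T ∧ (F ∧ x0)) ∨ x1
  →2  (F ∧ x0) ∨ x1
  →3  F ∨ x1

Answer: after 3 steps: F ∨ x1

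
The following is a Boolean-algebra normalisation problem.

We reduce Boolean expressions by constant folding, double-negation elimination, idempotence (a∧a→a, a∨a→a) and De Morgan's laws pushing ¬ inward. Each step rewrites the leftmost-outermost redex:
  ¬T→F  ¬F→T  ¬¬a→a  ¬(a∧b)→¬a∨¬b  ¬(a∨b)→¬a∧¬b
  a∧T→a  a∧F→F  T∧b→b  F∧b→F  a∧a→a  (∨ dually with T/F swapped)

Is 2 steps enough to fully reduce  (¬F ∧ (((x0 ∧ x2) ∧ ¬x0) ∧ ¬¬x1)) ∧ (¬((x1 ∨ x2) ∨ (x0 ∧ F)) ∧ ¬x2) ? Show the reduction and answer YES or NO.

Answer: NO — after 2 steps the term is (((x0 ∧ x2) ∧ ¬x0) ∧ ¬¬x1) ∧ (¬((x1 ∨ x2) ∨ (x0 ∧ F)) ∧ ¬x2), not yet normal

Reduction:
  start: (¬F ∧ (((x0 ∧ x2) ∧ ¬x0) ∧ ¬¬x1)) ∧ (¬((x1 ∨ x2) ∨ (x0 ∧ F)) ∧ ¬x2)
  [1] (T ∧ (((x0 ∧ x2) ∧ ¬x0) ∧ ¬¬x1)) ∧ (¬((x1 ∨ x2) ∨ (x0 ∧ F)) ∧ ¬x2)
  [2] (((x0 ∧ x2) ∧ ¬x0) ∧ ¬¬x1) ∧ (¬((x1 ∨ x2) ∨ (x0 ∧ F)) ∧ ¬x2)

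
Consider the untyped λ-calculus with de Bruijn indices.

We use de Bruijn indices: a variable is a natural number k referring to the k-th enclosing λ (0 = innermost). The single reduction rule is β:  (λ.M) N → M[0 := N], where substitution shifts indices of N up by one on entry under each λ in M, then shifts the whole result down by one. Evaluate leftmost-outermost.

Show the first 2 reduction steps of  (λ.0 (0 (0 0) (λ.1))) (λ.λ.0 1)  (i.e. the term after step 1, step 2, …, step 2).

  start: (λ.0 (0 (0 0) (λ.1))) (λ.λ.0 1)
  [1] (λ.λ.0 1) ((λ.λ.0 1) ((λ.λ.0 1) (λ.λ.0 1)) (λ.λ.λ.0 1))
  [2] λ.0 ((λ.λ.0 1) ((λ.λ.0 1) (λ.λ.0 1)) (λ.λ.λ.0 1))

Answer: after 2 steps: λ.0 ((λ.λ.0 1) ((λ.λ.0 1) (λ.λ.0 1)) (λ.λ.λ.0 1))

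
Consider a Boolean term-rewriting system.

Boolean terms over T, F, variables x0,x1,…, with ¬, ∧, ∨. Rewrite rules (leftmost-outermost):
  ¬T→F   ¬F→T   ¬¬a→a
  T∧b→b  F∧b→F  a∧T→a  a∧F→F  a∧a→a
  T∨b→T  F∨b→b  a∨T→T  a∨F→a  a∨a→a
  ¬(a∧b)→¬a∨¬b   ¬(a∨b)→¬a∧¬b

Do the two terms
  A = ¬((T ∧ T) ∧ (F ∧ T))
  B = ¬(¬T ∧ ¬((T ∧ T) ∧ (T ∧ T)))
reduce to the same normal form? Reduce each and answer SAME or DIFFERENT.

Term A:
  start: ¬((T ∧ T) ∧ (F ∧ T))
  [1] ¬(T ∧ T) ∨ ¬(F ∧ T)
  [2] (¬T ∨ ¬T) ∨ ¬(F ∧ T)
  [3] ¬T ∨ ¬(F ∧ T)
  [4] F ∨ ¬(F ∧ T)
  [5] ¬(F ∧ T)
  [6] ¬F ∨ ¬T
  [7] T ∨ ¬T
  [8] T

Term B:
  start: ¬(¬T ∧ ¬((T ∧ T) ∧ (T ∧ T)))
  [1] ¬¬T ∨ ¬¬((T ∧ T) ∧ (T ∧ T))
  [2] T ∨ ¬¬((T ∧ T) ∧ (T ∧ T))
  [3] T

Answer: SAME — A ⇓ T, B ⇓ T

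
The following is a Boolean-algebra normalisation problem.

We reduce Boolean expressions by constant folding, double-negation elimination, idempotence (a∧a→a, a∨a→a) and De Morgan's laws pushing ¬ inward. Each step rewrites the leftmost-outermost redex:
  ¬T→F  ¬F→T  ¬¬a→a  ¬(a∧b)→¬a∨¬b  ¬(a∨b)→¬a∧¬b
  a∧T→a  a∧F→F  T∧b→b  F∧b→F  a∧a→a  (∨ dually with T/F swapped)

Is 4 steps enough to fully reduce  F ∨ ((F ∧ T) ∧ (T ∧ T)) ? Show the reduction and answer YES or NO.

  start: F ∨ ((F ∧ T) ∧ (T ∧ T))
  step 1: (F ∧ T) ∧ (T ∧ T)
  step 2: F ∧ (T ∧ T)
  step 3: F

Answer: YES — reaches normal form F in 3 ≤ 4 steps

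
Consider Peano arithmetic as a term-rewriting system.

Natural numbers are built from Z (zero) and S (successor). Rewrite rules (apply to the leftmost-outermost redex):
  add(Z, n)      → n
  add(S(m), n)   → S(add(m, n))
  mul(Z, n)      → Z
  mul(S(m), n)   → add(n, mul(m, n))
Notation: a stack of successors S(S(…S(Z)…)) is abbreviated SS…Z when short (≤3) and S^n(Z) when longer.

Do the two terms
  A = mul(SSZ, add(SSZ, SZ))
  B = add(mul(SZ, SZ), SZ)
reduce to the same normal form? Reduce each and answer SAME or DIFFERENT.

Answer: DIFFERENT — A ⇓ S^6(Z), B ⇓ SSZ

Working:
Term A:
  start: mul(SSZ, add(SSZ, SZ))
  →1  add(add(SSZ, SZ), mul(SZ, add(SSZ, SZ)))
  →2  add(S(add(SZ, SZ)), mul(SZ, add(SSZ, SZ)))
  →3  S(add(add(SZ, SZ), mul(SZ, add(SSZ, SZ))))
  →4  S(add(S(add(Z, SZ)), mul(SZ, add(SSZ, SZ))))
  →5  S(S(add(add(Z, SZ), mul(SZ, add(SSZ, SZ)))))
  →6  S(S(add(SZ, mul(SZ, add(SSZ, SZ)))))
  →7  S(S(S(add(Z, mul(SZ, add(SSZ, SZ))))))
  →8  S(S(S(mul(SZ, add(SSZ, SZ)))))
  →9  S(S(S(add(add(SSZ, SZ), mul(Z, add(SSZ, SZ))))))
  →10  S(S(S(add(S(add(SZ, SZ)), mul(Z, add(SSZ, SZ))))))
  →11  S(S(S(S(add(add(SZ, SZ), mul(Z, add(SSZ, SZ)))))))
  →12  S(S(S(S(add(S(add(Z, SZ)), mul(Z, add(SSZ, SZ)))))))
  →13  S(S(S(S(S(add(add(Z, SZ), mul(Z, add(SSZ, SZ))))))))
  →14  S(S(S(S(S(add(SZ, mul(Z, add(SSZ, SZ))))))))
  →15  S(S(S(S(S(S(add(Z, mul(Z, add(SSZ, SZ)))))))))
  →16  S(S(S(S(S(S(mul(Z, add(SSZ, SZ))))))))
  →17  S^6(Z)

Term B:
  start: add(mul(SZ, SZ), SZ)
  →1  add(add(SZ, mul(Z, SZ)), SZ)
  →2  add(S(add(Z, mul(Z, SZ))), SZ)
  →3  S(add(add(Z, mul(Z, SZ)), SZ))
  →4  S(add(mul(Z, SZ), SZ))
  →5  S(add(Z, SZ))
  →6  SSZ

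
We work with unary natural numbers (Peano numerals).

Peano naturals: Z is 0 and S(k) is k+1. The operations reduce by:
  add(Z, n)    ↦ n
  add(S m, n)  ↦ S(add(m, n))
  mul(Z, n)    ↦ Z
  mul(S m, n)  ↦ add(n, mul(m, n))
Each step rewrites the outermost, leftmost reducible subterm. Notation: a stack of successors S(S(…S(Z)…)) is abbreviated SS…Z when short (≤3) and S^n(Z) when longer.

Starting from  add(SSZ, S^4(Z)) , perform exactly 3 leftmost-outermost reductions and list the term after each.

Answer: after 3 steps: S^6(Z)

Working:
  start: add(SSZ, S^4(Z))
  →1  S(add(SZ, S^4(Z)))
  →2  S(S(add(Z, S^4(Z))))
  →3  S^6(Z)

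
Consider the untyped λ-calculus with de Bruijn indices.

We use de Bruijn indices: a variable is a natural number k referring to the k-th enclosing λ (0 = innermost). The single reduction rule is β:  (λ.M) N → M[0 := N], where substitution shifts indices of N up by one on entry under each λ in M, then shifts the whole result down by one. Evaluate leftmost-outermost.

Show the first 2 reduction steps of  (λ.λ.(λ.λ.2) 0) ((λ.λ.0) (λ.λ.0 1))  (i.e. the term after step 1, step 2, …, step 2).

Answer: after 2 steps: λ.λ.1

Derivation:
  start: (λ.λ.(λ.λ.2) 0) ((λ.λ.0) (λ.λ.0 1))
  step 1: λ.(λ.λ.2) 0
  step 2: λ.λ.1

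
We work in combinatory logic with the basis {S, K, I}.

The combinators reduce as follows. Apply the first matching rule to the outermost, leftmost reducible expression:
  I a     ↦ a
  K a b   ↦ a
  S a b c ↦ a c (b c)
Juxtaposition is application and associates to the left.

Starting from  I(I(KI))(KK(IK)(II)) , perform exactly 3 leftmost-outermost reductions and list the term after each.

Answer: after 3 steps: I

Reduction:
  start: I(I(KI))(KK(IK)(II))
  step 1: I(KI)(KK(IK)(II))
  step 2: KI(KK(IK)(II))
  step 3: I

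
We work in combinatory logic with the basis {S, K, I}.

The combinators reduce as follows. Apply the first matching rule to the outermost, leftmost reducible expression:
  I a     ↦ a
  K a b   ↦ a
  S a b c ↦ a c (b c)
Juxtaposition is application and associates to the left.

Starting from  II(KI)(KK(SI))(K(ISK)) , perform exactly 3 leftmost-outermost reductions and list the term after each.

Answer: after 3 steps: I(K(ISK))

Working:
  start: II(KI)(KK(SI))(K(ISK))
  →1  I(KI)(KK(SI))(K(ISK))
  →2  KI(KK(SI))(K(ISK))
  →3  I(K(ISK))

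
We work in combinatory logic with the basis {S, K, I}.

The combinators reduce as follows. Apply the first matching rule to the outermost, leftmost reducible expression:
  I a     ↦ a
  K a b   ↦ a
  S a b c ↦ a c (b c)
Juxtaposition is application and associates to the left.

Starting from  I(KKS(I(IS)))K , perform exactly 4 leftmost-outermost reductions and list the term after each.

Answer: after 4 steps: IS

Reduction:
  start: I(KKS(I(IS)))K
  [1] KKS(I(IS))K
  [2] K(I(IS))K
  [3] I(IS)
  [4] IS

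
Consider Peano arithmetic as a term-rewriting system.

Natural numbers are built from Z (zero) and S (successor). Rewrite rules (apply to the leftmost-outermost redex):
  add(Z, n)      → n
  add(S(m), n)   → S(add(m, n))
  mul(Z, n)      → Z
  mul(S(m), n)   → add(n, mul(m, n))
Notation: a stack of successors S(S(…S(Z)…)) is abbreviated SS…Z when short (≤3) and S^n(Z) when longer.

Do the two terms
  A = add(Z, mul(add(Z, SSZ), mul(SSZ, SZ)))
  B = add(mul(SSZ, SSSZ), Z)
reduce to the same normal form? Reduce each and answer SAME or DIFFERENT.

Answer: DIFFERENT — A ⇓ S^4(Z), B ⇓ S^6(Z)

Reduction:
Term A:
  start: add(Z, mul(add(Z, SSZ), mul(SSZ, SZ)))
  →1  mul(add(Z, SSZ), mul(SSZ, SZ))
  →2  mul(SSZ, mul(SSZ, SZ))
  →3  add(mul(SSZ, SZ), mul(SZ, mul(SSZ, SZ)))
  →4  add(add(SZ, mul(SZ, SZ)), mul(SZ, mul(SSZ, SZ)))
  →5  add(S(add(Z, mul(SZ, SZ))), mul(SZ, mul(SSZ, SZ)))
  →6  S(add(add(Z, mul(SZ, SZ)), mul(SZ, mul(SSZ, SZ))))
  →7  S(add(mul(SZ, SZ), mul(SZ, mul(SSZ, SZ))))
  →8  S(add(add(SZ, mul(Z, SZ)), mul(SZ, mul(SSZ, SZ))))
  →9  S(add(S(add(Z, mul(Z, SZ))), mul(SZ, mul(SSZ, SZ))))
  →10  S(S(add(add(Z, mul(Z, SZ)), mul(SZ, mul(SSZ, SZ)))))
  →11  S(S(add(mul(Z, SZ), mul(SZ, mul(SSZ, SZ)))))
  →12  S(S(add(Z, mul(SZ, mul(SSZ, SZ)))))
  →13  S(S(mul(SZ, mul(SSZ, SZ))))
  →14  S(S(add(mul(SSZ, SZ), mul(Z, mul(SSZ, SZ)))))
  →15  S(S(add(add(SZ, mul(SZ, SZ)), mul(Z, mul(SSZ, SZ)))))
  →16  S(S(add(S(add(Z, mul(SZ, SZ))), mul(Z, mul(SSZ, SZ)))))
  →17  S(S(S(add(add(Z, mul(SZ, SZ)), mul(Z, mul(SSZ, SZ))))))
  →18  S(S(S(add(mul(SZ, SZ), mul(Z, mul(SSZ, SZ))))))
  →19  S(S(S(add(add(SZ, mul(Z, SZ)), mul(Z, mul(SSZ, SZ))))))
  →20  S(S(S(add(S(add(Z, mul(Z, SZ))), mul(Z, mul(SSZ, SZ))))))
  →21  S(S(S(S(add(add(Z, mul(Z, SZ)), mul(Z, mul(SSZ, SZ)))))))
  →22  S(S(S(S(add(mul(Z, SZ), mul(Z, mul(SSZ, SZ)))))))
  →23  S(S(S(S(add(Z, mul(Z, mul(SSZ, SZ)))))))
  →24  S(S(S(S(mul(Z, mul(SSZ, SZ))))))
  →25  S^4(Z)

Term B:
  start: add(mul(SSZ, SSSZ), Z)
  →1  add(add(SSSZ, mul(SZ, SSSZ)), Z)
  →2  add(S(add(SSZ, mul(SZ, SSSZ))), Z)
  →3  S(add(add(SSZ, mul(SZ, SSSZ)), Z))
  →4  S(add(S(add(SZ, mul(SZ, SSSZ))), Z))
  →5  S(S(add(add(SZ, mul(SZ, SSSZ)), Z)))
  →6  S(S(add(S(add(Z, mul(SZ, SSSZ))), Z)))
  →7  S(S(S(add(add(Z, mul(SZ, SSSZ)), Z))))
  →8  S(S(S(add(mul(SZ, SSSZ), Z))))
  →9  S(S(S(add(add(SSSZ, mul(Z, SSSZ)), Z))))
  →10  S(S(S(add(S(add(SSZ, mul(Z, SSSZ))), Z))))
  →11  S(S(S(S(add(add(SSZ, mul(Z, SSSZ)), Z)))))
  →12  S(S(S(S(add(S(add(SZ, mul(Z, SSSZ))), Z)))))
  →13  S(S(S(S(S(add(add(SZ, mul(Z, SSSZ)), Z))))))
  →14  S(S(S(S(S(add(S(add(Z, mul(Z, SSSZ))), Z))))))
  →15  S(S(S(S(S(S(add(add(Z, mul(Z, SSSZ)), Z)))))))
  →16  S(S(S(S(S(S(add(mul(Z, SSSZ), Z)))))))
  →17  S(S(S(S(S(S(add(Z, Z)))))))
  →18  S^6(Z)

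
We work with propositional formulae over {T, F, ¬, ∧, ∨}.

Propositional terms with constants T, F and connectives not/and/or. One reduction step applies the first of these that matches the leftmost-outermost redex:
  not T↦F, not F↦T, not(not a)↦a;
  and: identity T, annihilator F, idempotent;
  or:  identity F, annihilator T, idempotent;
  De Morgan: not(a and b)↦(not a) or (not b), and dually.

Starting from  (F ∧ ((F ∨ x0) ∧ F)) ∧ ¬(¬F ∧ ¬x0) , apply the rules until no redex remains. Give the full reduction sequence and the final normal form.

Answer: normal form = F  (in 2 steps)

Derivation:
  start: (F ∧ ((F ∨ x0) ∧ F)) ∧ ¬(¬F ∧ ¬x0)
  step 1: F ∧ ¬(¬F ∧ ¬x0)
  step 2: F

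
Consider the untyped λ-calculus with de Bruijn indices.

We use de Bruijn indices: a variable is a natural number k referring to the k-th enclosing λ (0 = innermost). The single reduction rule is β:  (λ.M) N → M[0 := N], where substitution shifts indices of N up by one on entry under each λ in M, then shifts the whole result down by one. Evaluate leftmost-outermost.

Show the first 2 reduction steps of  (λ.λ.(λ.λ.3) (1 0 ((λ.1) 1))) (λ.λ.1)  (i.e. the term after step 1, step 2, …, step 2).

Answer: after 2 steps: λ.λ.λ.λ.1

Working:
  start: (λ.λ.(λ.λ.3) (1 0 ((λ.1) 1))) (λ.λ.1)
  [1] λ.(λ.λ.λ.λ.1) ((λ.λ.1) 0 ((λ.1) (λ.λ.1)))
  [2] λ.λ.λ.λ.1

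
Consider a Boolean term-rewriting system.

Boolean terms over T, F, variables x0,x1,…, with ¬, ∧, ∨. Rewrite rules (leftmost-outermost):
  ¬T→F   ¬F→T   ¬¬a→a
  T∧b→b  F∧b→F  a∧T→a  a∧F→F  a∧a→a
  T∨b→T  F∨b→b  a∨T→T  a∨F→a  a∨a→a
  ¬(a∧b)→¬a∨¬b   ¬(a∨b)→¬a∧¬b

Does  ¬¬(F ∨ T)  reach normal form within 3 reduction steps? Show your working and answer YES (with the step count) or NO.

Answer: YES — reaches normal form T in 2 ≤ 3 steps

Reduction:
  start: ¬¬(F ∨ T)
  →1  F ∨ T
  →2  T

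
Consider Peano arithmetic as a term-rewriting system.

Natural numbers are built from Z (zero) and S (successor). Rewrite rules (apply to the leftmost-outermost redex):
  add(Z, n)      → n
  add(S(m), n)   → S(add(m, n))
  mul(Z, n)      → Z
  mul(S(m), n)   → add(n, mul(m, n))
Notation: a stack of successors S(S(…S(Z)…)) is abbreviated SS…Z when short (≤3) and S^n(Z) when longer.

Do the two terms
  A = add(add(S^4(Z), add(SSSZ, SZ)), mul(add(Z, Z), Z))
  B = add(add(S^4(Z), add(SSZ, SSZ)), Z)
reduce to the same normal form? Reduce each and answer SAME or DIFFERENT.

Answer: SAME — A ⇓ S^8(Z), B ⇓ S^8(Z)

Derivation:
Term A:
  start: add(add(S^4(Z), add(SSSZ, SZ)), mul(add(Z, Z), Z))
  [1] add(S(add(SSSZ, add(SSSZ, SZ))), mul(add(Z, Z), Z))
  [2] S(add(add(SSSZ, add(SSSZ, SZ)), mul(add(Z, Z), Z)))
  [3] S(add(S(add(SSZ, add(SSSZ, SZ))), mul(add(Z, Z), Z)))
  [4] S(S(add(add(SSZ, add(SSSZ, SZ)), mul(add(Z, Z), Z))))
  [5] S(S(add(S(add(SZ, add(SSSZ, SZ))), mul(add(Z, Z), Z))))
  [6] S(S(S(add(add(SZ, add(SSSZ, SZ)), mul(add(Z, Z), Z)))))
  [7] S(S(S(add(S(add(Z, add(SSSZ, SZ))), mul(add(Z, Z), Z)))))
  [8] S(S(S(S(add(add(Z, add(SSSZ, SZ)), mul(add(Z, Z), Z))))))
  [9] S(S(S(S(add(add(SSSZ, SZ), mul(add(Z, Z), Z))))))
  [10] S(S(S(S(add(S(add(SSZ, SZ)), mul(add(Z, Z), Z))))))
  [11] S(S(S(S(S(add(add(SSZ, SZ), mul(add(Z, Z), Z)))))))
  [12] S(S(S(S(S(add(S(add(SZ, SZ)), mul(add(Z, Z), Z)))))))
  [13] S(S(S(S(S(S(add(add(SZ, SZ), mul(add(Z, Z), Z))))))))
  [14] S(S(S(S(S(S(add(S(add(Z, SZ)), mul(add(Z, Z), Z))))))))
  [15] S(S(S(S(S(S(S(add(add(Z, SZ), mul(add(Z, Z), Z)))))))))
  [16] S(S(S(S(S(S(S(add(SZ, mul(add(Z, Z), Z)))))))))
  [17] S(S(S(S(S(S(S(S(add(Z, mul(add(Z, Z), Z))))))))))
  [18] S(S(S(S(S(S(S(S(mul(add(Z, Z), Z)))))))))
  [19] S(S(S(S(S(S(S(S(mul(Z, Z)))))))))
  [20] S^8(Z)

Term B:
  start: add(add(S^4(Z), add(SSZ, SSZ)), Z)
  [1] add(S(add(SSSZ, add(SSZ, SSZ))), Z)
  [2] S(add(add(SSSZ, add(SSZ, SSZ)), Z))
  [3] S(add(S(add(SSZ, add(SSZ, SSZ))), Z))
  [4] S(S(add(add(SSZ, add(SSZ, SSZ)), Z)))
  [5] S(S(add(S(add(SZ, add(SSZ, SSZ))), Z)))
  [6] S(S(S(add(add(SZ, add(SSZ, SSZ)), Z))))
  [7] S(S(S(add(S(add(Z, add(SSZ, SSZ))), Z))))
  [8] S(S(S(S(add(add(Z, add(SSZ, SSZ)), Z)))))
  [9] S(S(S(S(add(add(SSZ, SSZ), Z)))))
  [10] S(S(S(S(add(S(add(SZ, SSZ)), Z)))))
  [11] S(S(S(S(S(add(add(SZ, SSZ), Z))))))
  [12] S(S(S(S(S(add(S(add(Z, SSZ)), Z))))))
  [13] S(S(S(S(S(S(add(add(Z, SSZ), Z)))))))
  [14] S(S(S(S(S(S(add(SSZ, Z)))))))
  [15] S(S(S(S(S(S(S(add(SZ, Z))))))))
  [16] S(S(S(S(S(S(S(S(add(Z, Z)))))))))
  [17] S^8(Z)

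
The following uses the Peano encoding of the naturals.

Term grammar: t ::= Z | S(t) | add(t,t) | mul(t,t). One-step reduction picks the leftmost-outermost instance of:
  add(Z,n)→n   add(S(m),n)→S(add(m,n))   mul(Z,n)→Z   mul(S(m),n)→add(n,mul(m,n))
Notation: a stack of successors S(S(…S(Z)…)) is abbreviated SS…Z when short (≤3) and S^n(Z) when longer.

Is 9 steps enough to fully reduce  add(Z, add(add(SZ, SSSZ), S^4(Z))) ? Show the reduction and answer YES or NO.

  start: add(Z, add(add(SZ, SSSZ), S^4(Z)))
  [1] add(add(SZ, SSSZ), S^4(Z))
  [2] add(S(add(Z, SSSZ)), S^4(Z))
  [3] S(add(add(Z, SSSZ), S^4(Z)))
  [4] S(add(SSSZ, S^4(Z)))
  [5] S(S(add(SSZ, S^4(Z))))
  [6] S(S(S(add(SZ, S^4(Z)))))
  [7] S(S(S(S(add(Z, S^4(Z))))))
  [8] S^8(Z)

Answer: YES — reaches normal form S^8(Z) in 8 ≤ 9 steps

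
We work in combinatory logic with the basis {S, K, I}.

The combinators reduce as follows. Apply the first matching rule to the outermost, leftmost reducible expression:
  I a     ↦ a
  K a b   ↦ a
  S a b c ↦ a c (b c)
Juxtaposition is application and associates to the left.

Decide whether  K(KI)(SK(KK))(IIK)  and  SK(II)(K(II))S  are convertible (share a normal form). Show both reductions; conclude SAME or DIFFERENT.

Answer: SAME — A ⇓ I, B ⇓ I

Derivation:
Term A:
  start: K(KI)(SK(KK))(IIK)
  step 1: KI(IIK)
  step 2: I

Term B:
  start: SK(II)(K(II))S
  step 1: K(K(II))(II(K(II)))S
  step 2: K(II)S
  step 3: II
  step 4: I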